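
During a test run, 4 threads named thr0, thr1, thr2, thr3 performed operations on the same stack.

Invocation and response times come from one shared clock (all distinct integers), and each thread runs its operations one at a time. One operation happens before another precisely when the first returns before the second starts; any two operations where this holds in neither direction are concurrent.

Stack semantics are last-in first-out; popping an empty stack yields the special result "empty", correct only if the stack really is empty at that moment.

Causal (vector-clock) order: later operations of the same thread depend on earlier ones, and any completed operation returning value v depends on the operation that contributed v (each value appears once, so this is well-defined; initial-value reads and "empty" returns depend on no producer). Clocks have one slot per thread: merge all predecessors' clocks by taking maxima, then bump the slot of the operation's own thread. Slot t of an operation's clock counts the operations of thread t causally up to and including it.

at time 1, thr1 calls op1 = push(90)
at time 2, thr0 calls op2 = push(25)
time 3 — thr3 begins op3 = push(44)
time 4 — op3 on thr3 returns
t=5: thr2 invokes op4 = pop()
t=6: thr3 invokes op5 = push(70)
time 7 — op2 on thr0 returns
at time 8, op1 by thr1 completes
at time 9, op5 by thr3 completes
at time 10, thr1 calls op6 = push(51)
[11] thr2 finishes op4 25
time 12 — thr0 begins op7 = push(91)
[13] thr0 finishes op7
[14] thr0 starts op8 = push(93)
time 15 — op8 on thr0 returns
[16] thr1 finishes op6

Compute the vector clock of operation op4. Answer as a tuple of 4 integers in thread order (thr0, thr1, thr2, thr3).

op3, invoked 3, has no incoming edges; only thr3's bump applies → (0, 0, 0, 1)
op1, invoked 1, has no incoming edges; only thr1's bump applies → (0, 1, 0, 0)
op2, invoked 2, has no incoming edges; only thr0's bump applies → (1, 0, 0, 0)
invoked at 6, op5 merges VC(op3)=(0, 0, 0, 1) and bumps thr3's slot → (0, 0, 0, 2)
invoked at 10, op6 merges VC(op1)=(0, 1, 0, 0) and bumps thr1's slot → (0, 2, 0, 0)
invoked at 5, op4 merges VC(op2)=(1, 0, 0, 0) and bumps thr2's slot → (1, 0, 1, 0)
invoked at 12, op7 merges VC(op2)=(1, 0, 0, 0) and bumps thr0's slot → (2, 0, 0, 0)
invoked at 14, op8 merges VC(op7)=(2, 0, 0, 0) and bumps thr0's slot → (3, 0, 0, 0)
target: VC(op4) = (1, 0, 1, 0)

(1, 0, 1, 0)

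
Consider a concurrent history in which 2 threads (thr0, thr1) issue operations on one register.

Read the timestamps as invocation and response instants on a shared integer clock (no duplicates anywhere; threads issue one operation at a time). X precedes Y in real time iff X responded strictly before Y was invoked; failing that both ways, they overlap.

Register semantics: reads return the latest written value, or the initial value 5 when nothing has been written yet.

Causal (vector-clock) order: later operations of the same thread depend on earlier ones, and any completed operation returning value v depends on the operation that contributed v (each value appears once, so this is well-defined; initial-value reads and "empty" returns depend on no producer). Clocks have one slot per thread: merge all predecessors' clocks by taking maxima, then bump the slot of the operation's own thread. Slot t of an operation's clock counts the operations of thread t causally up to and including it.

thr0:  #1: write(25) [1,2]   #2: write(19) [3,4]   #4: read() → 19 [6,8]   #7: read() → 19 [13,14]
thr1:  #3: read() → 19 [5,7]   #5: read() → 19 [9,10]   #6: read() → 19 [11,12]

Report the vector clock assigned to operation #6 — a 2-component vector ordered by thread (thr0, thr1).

(2, 3)

invoked at 1, #1 has no predecessors; its own thr0 bump gives (1, 0)
#2, invoked 3, takes VC(#1)=(1, 0) under max, adds 1 for thr0 → (2, 0)
#3, invoked 5, takes VC(#2)=(2, 0) under max, adds 1 for thr1 → (2, 1)
#4, invoked 6, takes VC(#2)=(2, 0) under max, adds 1 for thr0 → (3, 0)
#5, invoked 9, takes VC(#2)=(2, 0), VC(#3)=(2, 1) under max, adds 1 for thr1 → (2, 2)
#7, invoked 13, takes VC(#2)=(2, 0), VC(#4)=(3, 0) under max, adds 1 for thr0 → (4, 0)
#6, invoked 11, takes VC(#2)=(2, 0), VC(#5)=(2, 2) under max, adds 1 for thr1 → (2, 3)
target: VC(#6) = (2, 3)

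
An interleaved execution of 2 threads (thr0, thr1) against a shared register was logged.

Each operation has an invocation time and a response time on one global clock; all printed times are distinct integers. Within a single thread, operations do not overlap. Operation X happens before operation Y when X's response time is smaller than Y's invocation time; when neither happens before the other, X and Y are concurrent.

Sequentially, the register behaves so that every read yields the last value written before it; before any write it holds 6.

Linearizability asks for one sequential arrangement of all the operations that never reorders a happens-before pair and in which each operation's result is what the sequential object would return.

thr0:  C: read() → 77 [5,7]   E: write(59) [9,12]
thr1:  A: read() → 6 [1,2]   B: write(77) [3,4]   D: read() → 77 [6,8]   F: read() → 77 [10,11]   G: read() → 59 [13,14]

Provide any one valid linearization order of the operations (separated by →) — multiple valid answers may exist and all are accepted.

step 1: A read() → 6 — value 6
step 2: B write(77) — value 77
step 3: C read() → 77 — value 77
step 4: D read() → 77 — value 77
step 5: F read() → 77 — value 77
step 6: E write(59) — value 59
step 7: G read() → 59 — value 59

A → B → C → D → F → E → G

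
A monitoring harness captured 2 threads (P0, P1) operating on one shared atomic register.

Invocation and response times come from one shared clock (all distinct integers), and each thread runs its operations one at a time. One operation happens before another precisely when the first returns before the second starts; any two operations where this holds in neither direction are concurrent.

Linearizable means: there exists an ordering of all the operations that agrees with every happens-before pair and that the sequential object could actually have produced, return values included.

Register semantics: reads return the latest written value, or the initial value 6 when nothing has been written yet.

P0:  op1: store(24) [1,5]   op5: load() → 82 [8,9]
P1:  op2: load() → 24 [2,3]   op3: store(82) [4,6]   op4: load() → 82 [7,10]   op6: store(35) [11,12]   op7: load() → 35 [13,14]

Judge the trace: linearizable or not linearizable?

linearizable

a witness: op1, op2, op3, op4, op5, op6, op7
1. op1 store(24), leaving value 24
2. op2 load() → 24, leaving value 24
3. op3 store(82), leaving value 82
4. op4 load() → 82, leaving value 82
5. op5 load() → 82, leaving value 82
6. op6 store(35), leaving value 35
7. op7 load() → 35, leaving value 35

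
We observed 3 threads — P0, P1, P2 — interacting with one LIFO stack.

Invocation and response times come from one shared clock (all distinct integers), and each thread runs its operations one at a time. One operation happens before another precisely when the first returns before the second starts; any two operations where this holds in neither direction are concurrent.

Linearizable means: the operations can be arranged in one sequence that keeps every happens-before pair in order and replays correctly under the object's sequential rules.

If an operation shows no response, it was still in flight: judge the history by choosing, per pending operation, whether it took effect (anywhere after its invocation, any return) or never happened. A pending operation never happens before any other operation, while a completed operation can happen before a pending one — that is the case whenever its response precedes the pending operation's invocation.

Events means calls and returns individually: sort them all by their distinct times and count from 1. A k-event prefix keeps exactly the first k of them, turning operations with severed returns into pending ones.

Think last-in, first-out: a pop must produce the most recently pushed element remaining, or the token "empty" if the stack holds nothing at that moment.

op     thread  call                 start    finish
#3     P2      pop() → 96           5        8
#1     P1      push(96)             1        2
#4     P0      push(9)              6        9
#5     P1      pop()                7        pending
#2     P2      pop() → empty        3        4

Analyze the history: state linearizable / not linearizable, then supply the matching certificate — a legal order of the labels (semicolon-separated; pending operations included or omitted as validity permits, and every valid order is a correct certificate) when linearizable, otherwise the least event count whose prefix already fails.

not linearizable — minimal violating prefix: 4 events

the violation lands at event 4, #2's response at time 4: events 1..3 linearize, events 1..4 do not
a single order respects real time; the 2 completed LIFO stack operations fail replay along it
for example #1, #2 fails at step 2: #2 pop() → empty is not legal there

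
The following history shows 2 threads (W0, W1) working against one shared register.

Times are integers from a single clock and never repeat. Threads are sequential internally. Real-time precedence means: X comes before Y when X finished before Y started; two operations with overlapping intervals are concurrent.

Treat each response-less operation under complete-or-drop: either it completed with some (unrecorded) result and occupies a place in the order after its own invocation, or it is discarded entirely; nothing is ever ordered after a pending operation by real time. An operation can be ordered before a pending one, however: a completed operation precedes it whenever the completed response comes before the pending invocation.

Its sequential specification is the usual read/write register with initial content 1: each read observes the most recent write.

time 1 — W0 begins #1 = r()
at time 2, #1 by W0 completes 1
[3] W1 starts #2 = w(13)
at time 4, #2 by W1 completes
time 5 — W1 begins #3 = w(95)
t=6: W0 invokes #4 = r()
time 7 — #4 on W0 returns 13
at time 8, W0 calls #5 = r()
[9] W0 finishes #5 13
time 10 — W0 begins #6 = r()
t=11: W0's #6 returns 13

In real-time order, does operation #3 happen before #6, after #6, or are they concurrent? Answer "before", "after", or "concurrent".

concurrent

#3 spans [5,…), #6 spans [10,11]
the intervals overlap in both directions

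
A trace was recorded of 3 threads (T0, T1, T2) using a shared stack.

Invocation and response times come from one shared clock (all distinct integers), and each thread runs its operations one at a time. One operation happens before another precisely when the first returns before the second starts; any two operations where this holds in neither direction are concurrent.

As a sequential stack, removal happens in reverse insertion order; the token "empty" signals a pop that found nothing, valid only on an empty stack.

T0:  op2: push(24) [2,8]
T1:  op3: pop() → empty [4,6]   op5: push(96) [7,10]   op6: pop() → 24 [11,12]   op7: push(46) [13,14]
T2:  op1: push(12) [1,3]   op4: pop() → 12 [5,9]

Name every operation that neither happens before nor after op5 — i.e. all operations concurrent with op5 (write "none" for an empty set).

op2, op4

concurrent with op5 ([7,10]): every op whose interval crosses 7..10
op1 [1,3]: before
op2 [2,8]: concurrent
op3 [4,6]: before
op4 [5,9]: concurrent
op6 [11,12]: after
op7 [13,14]: after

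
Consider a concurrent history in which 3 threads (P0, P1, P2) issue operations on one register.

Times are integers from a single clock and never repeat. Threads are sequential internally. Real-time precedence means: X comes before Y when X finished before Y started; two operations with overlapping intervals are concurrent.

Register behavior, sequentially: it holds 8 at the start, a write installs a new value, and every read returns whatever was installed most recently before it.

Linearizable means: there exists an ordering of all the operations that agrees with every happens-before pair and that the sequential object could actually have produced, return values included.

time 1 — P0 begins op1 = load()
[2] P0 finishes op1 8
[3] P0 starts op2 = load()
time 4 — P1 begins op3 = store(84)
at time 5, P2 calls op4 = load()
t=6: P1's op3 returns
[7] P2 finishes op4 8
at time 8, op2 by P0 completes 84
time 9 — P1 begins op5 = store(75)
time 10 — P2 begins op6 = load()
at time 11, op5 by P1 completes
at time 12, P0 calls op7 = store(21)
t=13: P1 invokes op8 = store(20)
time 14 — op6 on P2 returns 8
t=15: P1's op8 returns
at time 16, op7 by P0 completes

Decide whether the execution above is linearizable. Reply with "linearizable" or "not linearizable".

events 1..13 are fine; event 14 — the response of op6 at time 14 — makes the prefix non-linearizable
all 12 real-time-respecting orders fail — 6 completed register operations, no legal replay
no escape via the 2 pending operations (op7, op8): every completion choice fails
take op1, op2, op3, op4, op5, op6 (pending dropped): step 2 already fails, because op2 load() → 84 cannot occur there
take op1, op2, op3, op4, op6, op5 (pending dropped): step 2 already fails, because op2 load() → 84 cannot occur there

not linearizable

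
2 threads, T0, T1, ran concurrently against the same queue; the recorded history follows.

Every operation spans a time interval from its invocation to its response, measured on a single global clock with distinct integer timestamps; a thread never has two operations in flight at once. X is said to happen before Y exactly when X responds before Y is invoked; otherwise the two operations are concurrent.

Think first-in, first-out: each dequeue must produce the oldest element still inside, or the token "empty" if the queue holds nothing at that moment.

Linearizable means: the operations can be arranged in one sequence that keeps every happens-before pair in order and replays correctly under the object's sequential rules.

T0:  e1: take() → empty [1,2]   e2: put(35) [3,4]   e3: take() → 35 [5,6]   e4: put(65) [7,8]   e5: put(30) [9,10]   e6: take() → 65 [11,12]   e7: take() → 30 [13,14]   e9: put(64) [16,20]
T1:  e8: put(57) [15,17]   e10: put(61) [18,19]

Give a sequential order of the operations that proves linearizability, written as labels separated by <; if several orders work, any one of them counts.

1. e1 take() → empty, leaving queue <>
2. e2 put(35), leaving queue <35>
3. e3 take() → 35, leaving queue <>
4. e4 put(65), leaving queue <65>
5. e5 put(30), leaving queue <65,30>
6. e6 take() → 65, leaving queue <30>
7. e7 take() → 30, leaving queue <>
8. e8 put(57), leaving queue <57>
9. e9 put(64), leaving queue <57,64>
10. e10 put(61), leaving queue <57,64,61>

e1 < e2 < e3 < e4 < e5 < e6 < e7 < e8 < e9 < e10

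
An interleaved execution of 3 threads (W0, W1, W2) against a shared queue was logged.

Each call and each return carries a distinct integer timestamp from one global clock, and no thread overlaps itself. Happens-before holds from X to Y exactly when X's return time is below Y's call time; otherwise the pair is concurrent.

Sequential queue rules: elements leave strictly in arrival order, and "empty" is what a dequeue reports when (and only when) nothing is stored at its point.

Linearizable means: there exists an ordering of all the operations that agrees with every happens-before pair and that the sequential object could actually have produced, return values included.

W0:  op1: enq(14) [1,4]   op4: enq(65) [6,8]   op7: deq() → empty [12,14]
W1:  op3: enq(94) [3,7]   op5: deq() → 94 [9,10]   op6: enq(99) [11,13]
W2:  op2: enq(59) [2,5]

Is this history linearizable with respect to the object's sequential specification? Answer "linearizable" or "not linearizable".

already the first 14 events (up to op7's response at time 14) admit no linearization; the first 13 still do
the 7 completed operations admit 16 real-time orders; each fails the queue replay
take op1, op2, op3, op4, op5, op6, op7: step 5 already fails, because op5 deq() → 94 cannot occur there
take op1, op2, op3, op4, op5, op7, op6: step 5 already fails, because op5 deq() → 94 cannot occur there

not linearizable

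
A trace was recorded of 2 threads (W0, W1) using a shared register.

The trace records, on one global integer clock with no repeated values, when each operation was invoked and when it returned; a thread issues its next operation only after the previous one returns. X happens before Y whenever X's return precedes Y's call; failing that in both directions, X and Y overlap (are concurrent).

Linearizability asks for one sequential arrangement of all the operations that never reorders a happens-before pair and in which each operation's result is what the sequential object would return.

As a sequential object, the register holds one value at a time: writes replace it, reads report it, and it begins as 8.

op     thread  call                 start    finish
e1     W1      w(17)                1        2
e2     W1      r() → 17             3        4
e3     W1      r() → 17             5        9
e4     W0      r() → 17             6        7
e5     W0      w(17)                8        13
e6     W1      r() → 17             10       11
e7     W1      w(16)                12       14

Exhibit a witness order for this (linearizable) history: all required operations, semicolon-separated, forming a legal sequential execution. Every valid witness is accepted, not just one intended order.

1. e1 w(17), leaving value 17
2. e2 r() → 17, leaving value 17
3. e3 r() → 17, leaving value 17
4. e4 r() → 17, leaving value 17
5. e5 w(17), leaving value 17
6. e6 r() → 17, leaving value 17
7. e7 w(16), leaving value 16

e1; e2; e3; e4; e5; e6; e7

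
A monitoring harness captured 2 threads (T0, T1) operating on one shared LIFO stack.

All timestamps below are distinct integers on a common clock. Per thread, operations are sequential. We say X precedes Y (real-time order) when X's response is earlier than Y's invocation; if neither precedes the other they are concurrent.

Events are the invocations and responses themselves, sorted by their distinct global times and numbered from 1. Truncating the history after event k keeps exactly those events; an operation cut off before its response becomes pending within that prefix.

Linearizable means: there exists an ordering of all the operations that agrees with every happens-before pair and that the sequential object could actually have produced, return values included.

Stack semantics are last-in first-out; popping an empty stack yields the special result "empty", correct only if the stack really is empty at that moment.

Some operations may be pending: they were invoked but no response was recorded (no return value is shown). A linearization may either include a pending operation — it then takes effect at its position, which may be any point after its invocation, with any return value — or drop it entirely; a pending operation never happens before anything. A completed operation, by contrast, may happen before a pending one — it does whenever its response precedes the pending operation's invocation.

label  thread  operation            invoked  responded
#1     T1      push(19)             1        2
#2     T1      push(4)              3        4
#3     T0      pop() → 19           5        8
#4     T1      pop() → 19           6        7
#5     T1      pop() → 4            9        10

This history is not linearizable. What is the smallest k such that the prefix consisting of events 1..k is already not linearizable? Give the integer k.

events 1..7 are still linearizable — one witness is #1, #2, #3, #4:
1. #1 push(19), leaving stack <19>
2. #2 push(4), leaving stack <19,4>
3. #3 pop() (pending, included), leaving stack <19>
4. #4 pop() → 19, leaving stack <>
include event 8 — #3 responding at 8 — and every candidate order breaks
sample order #1, #2, #3, #4 stalls at step 3 — #3 pop() → 19 has no legal effect
sample order #1, #2, #4, #3 stalls at step 3 — #4 pop() → 19 has no legal effect

8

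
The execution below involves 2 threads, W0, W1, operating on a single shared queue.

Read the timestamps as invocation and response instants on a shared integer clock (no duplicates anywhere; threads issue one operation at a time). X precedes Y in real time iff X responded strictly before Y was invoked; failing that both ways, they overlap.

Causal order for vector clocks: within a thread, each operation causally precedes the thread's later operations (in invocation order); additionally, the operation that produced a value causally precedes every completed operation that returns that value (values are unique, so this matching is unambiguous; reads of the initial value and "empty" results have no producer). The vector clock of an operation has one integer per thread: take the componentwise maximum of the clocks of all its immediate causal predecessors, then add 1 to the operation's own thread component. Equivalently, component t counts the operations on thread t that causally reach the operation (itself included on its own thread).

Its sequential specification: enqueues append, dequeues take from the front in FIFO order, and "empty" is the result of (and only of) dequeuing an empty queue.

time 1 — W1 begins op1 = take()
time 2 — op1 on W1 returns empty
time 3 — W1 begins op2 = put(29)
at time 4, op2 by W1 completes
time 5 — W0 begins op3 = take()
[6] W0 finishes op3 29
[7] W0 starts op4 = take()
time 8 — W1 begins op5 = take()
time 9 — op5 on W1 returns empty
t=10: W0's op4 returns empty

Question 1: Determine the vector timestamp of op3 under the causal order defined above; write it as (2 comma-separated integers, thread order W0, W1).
(1, 2)

op1, invoked 1, has no incoming edges; only W1's bump applies → (0, 1)
VC(op2, invoked at 3): max of VC(op1)=(0, 1), then +1 on thread W1 → (0, 2)
VC(op5, invoked at 8): max of VC(op2)=(0, 2), then +1 on thread W1 → (0, 3)
VC(op3, invoked at 5): max of VC(op2)=(0, 2), then +1 on thread W0 → (1, 2)
VC(op4, invoked at 7): max of VC(op3)=(1, 2), then +1 on thread W0 → (2, 2)
target: VC(op3) = (1, 2)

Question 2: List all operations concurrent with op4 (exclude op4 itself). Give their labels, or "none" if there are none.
op5

concurrent with op4 ([7,10]): every op whose interval crosses 7..10
op1 [1,2]: before
op2 [3,4]: before
op3 [5,6]: before
op5 [8,9]: concurrent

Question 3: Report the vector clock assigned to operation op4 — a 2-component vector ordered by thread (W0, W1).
(2, 2)

no predecessors for op1 (invoked 1): W1 increments from zero → (0, 1)
invoked at 3, op2 merges VC(op1)=(0, 1) and bumps W1's slot → (0, 2)
invoked at 8, op5 merges VC(op2)=(0, 2) and bumps W1's slot → (0, 3)
invoked at 5, op3 merges VC(op2)=(0, 2) and bumps W0's slot → (1, 2)
invoked at 7, op4 merges VC(op3)=(1, 2) and bumps W0's slot → (2, 2)
target: VC(op4) = (2, 2)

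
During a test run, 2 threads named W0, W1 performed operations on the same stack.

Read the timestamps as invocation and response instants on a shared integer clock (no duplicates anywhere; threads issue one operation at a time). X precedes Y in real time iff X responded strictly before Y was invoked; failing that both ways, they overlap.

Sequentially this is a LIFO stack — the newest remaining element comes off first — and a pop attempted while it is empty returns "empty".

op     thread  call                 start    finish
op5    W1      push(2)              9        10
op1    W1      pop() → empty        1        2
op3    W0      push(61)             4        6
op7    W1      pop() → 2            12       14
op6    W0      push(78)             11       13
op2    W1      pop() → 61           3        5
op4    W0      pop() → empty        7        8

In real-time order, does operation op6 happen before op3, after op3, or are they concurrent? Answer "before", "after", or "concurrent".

op6 spans [11,13], op3 spans [4,6]
resp(op3)=6 < inv(op6)=11

after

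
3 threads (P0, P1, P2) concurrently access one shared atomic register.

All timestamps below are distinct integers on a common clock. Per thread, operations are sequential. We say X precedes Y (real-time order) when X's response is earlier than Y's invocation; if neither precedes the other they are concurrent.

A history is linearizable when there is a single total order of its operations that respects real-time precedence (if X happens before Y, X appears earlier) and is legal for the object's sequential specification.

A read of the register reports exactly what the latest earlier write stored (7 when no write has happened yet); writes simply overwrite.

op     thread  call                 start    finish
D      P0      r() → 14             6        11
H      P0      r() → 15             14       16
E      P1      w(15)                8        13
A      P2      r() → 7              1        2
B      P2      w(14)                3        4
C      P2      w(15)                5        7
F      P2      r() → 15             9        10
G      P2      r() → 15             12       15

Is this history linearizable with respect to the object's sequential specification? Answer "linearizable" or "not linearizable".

linearizable

witness order: A, B, D, C, E, F, G, H
step 1: A r() → 7 — value 7
step 2: B w(14) — value 14
step 3: D r() → 14 — value 14
step 4: C w(15) — value 15
step 5: E w(15) — value 15
step 6: F r() → 15 — value 15
step 7: G r() → 15 — value 15
step 8: H r() → 15 — value 15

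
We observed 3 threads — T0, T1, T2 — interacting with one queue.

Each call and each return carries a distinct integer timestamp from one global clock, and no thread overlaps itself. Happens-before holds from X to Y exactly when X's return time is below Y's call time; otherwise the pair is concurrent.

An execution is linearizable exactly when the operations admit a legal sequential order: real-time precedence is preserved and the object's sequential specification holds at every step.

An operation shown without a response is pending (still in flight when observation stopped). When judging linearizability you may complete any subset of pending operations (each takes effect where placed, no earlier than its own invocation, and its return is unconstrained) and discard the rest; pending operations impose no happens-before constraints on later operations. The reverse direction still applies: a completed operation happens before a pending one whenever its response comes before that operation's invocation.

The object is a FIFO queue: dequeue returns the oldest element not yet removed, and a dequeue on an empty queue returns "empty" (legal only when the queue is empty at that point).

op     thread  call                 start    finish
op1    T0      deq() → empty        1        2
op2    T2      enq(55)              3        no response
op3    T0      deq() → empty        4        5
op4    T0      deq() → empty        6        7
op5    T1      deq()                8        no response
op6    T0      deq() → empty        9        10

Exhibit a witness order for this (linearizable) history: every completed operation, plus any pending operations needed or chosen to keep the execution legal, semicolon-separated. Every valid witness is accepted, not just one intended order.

op1; op3; op4; op2; op5; op6

1. op1 deq() → empty, leaving queue <>
2. op3 deq() → empty, leaving queue <>
3. op4 deq() → empty, leaving queue <>
4. op2 enq(55) (pending, included), leaving queue <55>
5. op5 deq() (pending, included), leaving queue <>
6. op6 deq() → empty, leaving queue <>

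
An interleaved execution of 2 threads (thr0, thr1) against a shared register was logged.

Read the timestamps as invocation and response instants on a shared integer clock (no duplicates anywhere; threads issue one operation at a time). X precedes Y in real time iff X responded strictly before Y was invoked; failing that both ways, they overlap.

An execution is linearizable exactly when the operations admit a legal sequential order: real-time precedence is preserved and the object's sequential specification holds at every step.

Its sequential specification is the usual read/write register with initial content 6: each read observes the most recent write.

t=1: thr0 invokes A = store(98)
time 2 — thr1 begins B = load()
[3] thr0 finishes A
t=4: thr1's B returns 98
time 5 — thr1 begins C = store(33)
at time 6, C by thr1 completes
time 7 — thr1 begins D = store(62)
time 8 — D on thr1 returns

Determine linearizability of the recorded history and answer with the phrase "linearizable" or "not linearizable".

linearizable

a witness: A, B, C, D
step 1: A store(98) — value 98
step 2: B load() → 98 — value 98
step 3: C store(33) — value 33
step 4: D store(62) — value 62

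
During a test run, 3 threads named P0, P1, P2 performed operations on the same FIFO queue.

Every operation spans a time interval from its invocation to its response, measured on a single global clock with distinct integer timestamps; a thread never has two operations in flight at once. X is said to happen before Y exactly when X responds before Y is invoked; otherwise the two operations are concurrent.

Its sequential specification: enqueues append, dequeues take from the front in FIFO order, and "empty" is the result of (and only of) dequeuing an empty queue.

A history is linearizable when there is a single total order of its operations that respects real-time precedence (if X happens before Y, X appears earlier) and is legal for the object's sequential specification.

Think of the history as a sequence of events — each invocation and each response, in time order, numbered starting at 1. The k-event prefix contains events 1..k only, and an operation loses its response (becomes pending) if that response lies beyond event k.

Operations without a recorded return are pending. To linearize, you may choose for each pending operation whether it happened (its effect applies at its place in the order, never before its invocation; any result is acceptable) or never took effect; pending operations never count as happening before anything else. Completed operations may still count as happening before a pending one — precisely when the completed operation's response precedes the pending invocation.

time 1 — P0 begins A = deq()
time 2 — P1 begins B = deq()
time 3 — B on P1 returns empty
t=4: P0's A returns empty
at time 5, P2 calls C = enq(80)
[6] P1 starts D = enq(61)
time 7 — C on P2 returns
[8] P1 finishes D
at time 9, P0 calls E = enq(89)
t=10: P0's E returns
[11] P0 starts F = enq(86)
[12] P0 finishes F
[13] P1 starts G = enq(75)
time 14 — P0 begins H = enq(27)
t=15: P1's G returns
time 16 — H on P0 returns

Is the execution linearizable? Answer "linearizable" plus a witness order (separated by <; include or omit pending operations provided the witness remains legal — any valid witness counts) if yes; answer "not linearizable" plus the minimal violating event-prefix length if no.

step 1: A deq() → empty — queue <>
step 2: B deq() → empty — queue <>
step 3: C enq(80) — queue <80>
step 4: D enq(61) — queue <80,61>
step 5: E enq(89) — queue <80,61,89>
step 6: F enq(86) — queue <80,61,89,86>
step 7: G enq(75) — queue <80,61,89,86,75>
step 8: H enq(27) — queue <80,61,89,86,75,27>

linearizable — witness: A < B < C < D < E < F < G < H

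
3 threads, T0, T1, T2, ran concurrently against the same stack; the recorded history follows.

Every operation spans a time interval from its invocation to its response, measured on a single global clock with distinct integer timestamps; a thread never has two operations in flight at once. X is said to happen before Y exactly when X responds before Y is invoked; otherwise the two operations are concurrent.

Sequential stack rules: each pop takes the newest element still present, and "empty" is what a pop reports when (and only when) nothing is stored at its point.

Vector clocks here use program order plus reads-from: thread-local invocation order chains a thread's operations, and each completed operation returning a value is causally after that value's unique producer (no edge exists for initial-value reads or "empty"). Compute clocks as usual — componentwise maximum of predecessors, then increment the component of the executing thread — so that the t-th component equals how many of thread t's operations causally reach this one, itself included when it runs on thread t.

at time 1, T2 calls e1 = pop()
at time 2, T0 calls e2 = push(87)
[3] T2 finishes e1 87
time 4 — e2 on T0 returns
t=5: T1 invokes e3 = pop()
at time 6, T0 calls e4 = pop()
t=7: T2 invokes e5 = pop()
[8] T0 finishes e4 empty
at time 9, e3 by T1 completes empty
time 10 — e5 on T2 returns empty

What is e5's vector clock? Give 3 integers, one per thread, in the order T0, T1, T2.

(1, 0, 2)

no predecessors for e3 (invoked 5): T1 increments from zero → (0, 1, 0)
no predecessors for e2 (invoked 2): T0 increments from zero → (1, 0, 0)
e1, invoked 1, takes VC(e2)=(1, 0, 0) under max, adds 1 for T2 → (1, 0, 1)
e4, invoked 6, takes VC(e2)=(1, 0, 0) under max, adds 1 for T0 → (2, 0, 0)
e5, invoked 7, takes VC(e1)=(1, 0, 1) under max, adds 1 for T2 → (1, 0, 2)
target: VC(e5) = (1, 0, 2)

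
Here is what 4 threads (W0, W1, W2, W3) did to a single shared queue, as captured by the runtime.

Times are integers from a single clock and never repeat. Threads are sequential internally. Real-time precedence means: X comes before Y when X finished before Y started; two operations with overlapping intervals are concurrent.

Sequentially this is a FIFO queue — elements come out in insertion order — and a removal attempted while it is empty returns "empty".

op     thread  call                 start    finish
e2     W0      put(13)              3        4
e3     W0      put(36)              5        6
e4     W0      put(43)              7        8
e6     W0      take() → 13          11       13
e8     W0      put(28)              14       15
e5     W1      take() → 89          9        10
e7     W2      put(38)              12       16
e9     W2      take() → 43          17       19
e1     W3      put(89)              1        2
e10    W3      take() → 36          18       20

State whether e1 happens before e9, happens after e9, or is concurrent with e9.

before

e1 spans [1,2], e9 spans [17,19]
resp(e1)=2 < inv(e9)=17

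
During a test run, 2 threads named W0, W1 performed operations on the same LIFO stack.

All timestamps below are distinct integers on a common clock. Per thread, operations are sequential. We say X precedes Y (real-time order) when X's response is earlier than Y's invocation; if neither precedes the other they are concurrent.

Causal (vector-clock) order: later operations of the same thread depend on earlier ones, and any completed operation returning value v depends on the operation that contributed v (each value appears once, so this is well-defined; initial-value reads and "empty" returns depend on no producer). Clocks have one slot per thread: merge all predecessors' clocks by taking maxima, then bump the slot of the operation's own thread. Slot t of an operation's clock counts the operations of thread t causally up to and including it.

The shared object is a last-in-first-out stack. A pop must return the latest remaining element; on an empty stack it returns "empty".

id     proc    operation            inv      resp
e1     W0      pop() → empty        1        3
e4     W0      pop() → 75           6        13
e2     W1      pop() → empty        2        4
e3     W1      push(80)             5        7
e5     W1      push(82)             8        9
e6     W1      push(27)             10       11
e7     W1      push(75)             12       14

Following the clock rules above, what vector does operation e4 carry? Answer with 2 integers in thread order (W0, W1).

VC(e2, invoked at 2): no causal predecessors; +1 on W1 → (0, 1)
VC(e1, invoked at 1): no causal predecessors; +1 on W0 → (1, 0)
from VC(e2)=(0, 1), e3 (invoked 5) maxes components and bumps W1 → (0, 2)
from VC(e3)=(0, 2), e5 (invoked 8) maxes components and bumps W1 → (0, 3)
from VC(e5)=(0, 3), e6 (invoked 10) maxes components and bumps W1 → (0, 4)
from VC(e6)=(0, 4), e7 (invoked 12) maxes components and bumps W1 → (0, 5)
from VC(e1)=(1, 0), VC(e7)=(0, 5), e4 (invoked 6) maxes components and bumps W0 → (2, 5)
target: VC(e4) = (2, 5)

(2, 5)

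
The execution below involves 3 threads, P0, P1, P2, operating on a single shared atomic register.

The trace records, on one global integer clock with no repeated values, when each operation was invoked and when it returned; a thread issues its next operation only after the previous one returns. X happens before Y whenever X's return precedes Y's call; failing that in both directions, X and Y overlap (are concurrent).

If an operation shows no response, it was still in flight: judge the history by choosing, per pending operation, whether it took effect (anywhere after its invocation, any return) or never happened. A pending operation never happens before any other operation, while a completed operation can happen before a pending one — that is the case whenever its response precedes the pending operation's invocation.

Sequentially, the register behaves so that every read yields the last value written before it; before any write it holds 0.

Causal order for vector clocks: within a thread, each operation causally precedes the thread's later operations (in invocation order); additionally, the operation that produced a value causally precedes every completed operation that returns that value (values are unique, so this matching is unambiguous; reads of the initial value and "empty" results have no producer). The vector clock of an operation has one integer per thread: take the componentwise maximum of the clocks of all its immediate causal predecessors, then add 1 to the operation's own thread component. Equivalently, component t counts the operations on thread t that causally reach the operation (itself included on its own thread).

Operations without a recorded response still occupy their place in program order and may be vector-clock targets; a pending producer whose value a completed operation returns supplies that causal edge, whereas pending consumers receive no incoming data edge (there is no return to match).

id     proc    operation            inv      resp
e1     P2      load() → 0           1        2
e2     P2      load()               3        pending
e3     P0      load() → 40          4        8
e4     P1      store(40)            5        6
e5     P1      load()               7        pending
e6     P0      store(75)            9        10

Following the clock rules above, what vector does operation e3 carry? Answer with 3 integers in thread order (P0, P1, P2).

(1, 1, 0)

no predecessors for e1 (invoked 1): P2 increments from zero → (0, 0, 1)
no predecessors for e4 (invoked 5): P1 increments from zero → (0, 1, 0)
VC(e2, invoked at 3): max of VC(e1)=(0, 0, 1), then +1 on thread P2 → (0, 0, 2)
VC(e5, invoked at 7): max of VC(e4)=(0, 1, 0), then +1 on thread P1 → (0, 2, 0)
VC(e3, invoked at 4): max of VC(e4)=(0, 1, 0), then +1 on thread P0 → (1, 1, 0)
VC(e6, invoked at 9): max of VC(e3)=(1, 1, 0), then +1 on thread P0 → (2, 1, 0)
target: VC(e3) = (1, 1, 0)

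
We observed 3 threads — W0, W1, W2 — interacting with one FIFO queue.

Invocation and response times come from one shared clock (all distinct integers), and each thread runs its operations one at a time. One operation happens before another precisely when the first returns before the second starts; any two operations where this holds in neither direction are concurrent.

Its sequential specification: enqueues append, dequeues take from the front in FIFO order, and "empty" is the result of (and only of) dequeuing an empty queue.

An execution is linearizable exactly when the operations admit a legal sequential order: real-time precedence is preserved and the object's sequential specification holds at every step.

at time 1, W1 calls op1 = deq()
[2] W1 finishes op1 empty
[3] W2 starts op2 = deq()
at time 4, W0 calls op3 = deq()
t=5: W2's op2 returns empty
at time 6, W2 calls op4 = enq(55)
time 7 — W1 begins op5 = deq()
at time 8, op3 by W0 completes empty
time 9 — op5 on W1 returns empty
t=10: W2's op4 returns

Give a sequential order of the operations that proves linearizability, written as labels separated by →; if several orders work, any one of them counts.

op1 → op2 → op3 → op5 → op4

step 1: op1 deq() → empty — queue <>
step 2: op2 deq() → empty — queue <>
step 3: op3 deq() → empty — queue <>
step 4: op5 deq() → empty — queue <>
step 5: op4 enq(55) — queue <55>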